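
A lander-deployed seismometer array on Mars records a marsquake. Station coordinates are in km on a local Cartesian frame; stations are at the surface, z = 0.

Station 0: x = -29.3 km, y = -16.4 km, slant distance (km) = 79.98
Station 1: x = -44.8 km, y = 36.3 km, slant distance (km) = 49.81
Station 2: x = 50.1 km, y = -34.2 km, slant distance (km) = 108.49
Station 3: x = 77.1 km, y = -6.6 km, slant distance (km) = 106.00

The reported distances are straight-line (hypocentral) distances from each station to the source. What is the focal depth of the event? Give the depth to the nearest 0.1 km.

Each station gives a sphere (x−x_i)² + (y−y_i)² + z² = d_i² (stations at z=0).
Subtracting the Station 0 sphere from Station 1 and Station 2: z² cancels, leaving linear equations in x and y:
-31.0 x + 105.4 y = 6113.04
158.8 x − 35.6 y = -2821.08
Solving: x ≈ -5.099, y ≈ 56.499 km (keep extra digits for the depth step; rounded: -5.1, 56.5).
Then from the Station 0 sphere: z² = 79.98² − (x + 29.3)² − (y + 16.4)² with x = -5.099, y = 56.499, so z ≈ 22.290 ≈ 22.3 km.

depth ≈ 22.3 km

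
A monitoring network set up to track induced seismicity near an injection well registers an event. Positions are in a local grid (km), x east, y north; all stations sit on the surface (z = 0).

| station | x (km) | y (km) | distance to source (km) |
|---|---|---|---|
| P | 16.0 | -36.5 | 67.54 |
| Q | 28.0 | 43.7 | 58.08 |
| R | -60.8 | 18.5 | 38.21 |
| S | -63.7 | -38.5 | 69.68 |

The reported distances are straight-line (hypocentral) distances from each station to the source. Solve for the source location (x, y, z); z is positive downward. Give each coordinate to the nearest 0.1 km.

x ≈ -23.4 km, y ≈ 17.8 km, depth ≈ 7.8 km

Each station gives a sphere (x−x_i)² + (y−y_i)² + z² = d_i² (stations at z=0).
Subtracting the P sphere from Q and R: z² cancels, leaving linear equations in x and y:
24.0 x + 160.4 y = 2293.81
-153.6 x + 110.0 y = 5552.29
Solving: x ≈ -23.399, y ≈ 17.802 km (keep extra digits for the depth step; rounded: -23.4, 17.8).
Then from the P sphere: z² = 67.54² − (x − 16.0)² − (y + 36.5)² with x = -23.399, y = 17.802, so z ≈ 7.789 ≈ 7.8 km.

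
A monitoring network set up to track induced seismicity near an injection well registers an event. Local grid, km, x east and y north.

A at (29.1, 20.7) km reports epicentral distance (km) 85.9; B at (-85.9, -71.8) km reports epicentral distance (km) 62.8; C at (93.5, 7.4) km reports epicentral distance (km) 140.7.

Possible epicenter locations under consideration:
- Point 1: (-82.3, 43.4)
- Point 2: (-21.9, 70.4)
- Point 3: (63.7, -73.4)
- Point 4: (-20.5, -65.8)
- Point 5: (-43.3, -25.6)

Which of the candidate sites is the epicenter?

For each candidate, compare |candidate − station| to the reported distance:
Point 1: residuals A 27.8, B 52.5, C 38.7 → max 52.5 km
Point 2: residuals A 14.7, B 93.1, C 9.2 → max 93.1 km
Point 3: residuals A 14.4, B 86.8, C 54.6 → max 86.8 km
Point 4: residuals A 13.8, B 2.9, C 5.2 → max 13.8 km
Point 5: residuals A 0.0, B 0.0, C 0.0 → max 0.0 km
Only Point 5 has all residuals ≈ 0.

Point 5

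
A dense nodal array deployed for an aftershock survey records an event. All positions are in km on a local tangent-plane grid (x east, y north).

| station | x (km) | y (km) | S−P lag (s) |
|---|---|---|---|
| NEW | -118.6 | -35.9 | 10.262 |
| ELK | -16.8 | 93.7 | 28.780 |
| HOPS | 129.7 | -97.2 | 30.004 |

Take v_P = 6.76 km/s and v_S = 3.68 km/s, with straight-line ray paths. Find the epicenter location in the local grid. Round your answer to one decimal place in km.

(-111.7, -118.5)

Distance from S−P lag: d = Δt · v_P v_S / (v_P − v_S) = Δt · (6.76·3.68)/(6.76−3.68) ≈ 8.0769·Δt.
So d_NEW = 82.88, d_ELK = 232.45, d_HOPS = 242.34 km.
Circle about each station: (x + 118.6)² + (y + 35.9)² = 82.88²; (x + 16.8)² + (y − 93.7)² = 232.45²; (x − 129.7)² + (y + 97.2)² = 242.34².
Subtracting pairs of circle equations eliminates x²+y² and gives linear equations (the radical axes):
203.6 x + 259.2 y = -53456.75
496.6 x − 122.6 y = -40944.42
Solving the 2×2 system: x ≈ -111.7, y ≈ -118.5 km.
Check against NEW (with the unrounded x, y): √((x + 118.6)²+(y + 35.9)²) = 82.88 ≈ 82.88 km. ✓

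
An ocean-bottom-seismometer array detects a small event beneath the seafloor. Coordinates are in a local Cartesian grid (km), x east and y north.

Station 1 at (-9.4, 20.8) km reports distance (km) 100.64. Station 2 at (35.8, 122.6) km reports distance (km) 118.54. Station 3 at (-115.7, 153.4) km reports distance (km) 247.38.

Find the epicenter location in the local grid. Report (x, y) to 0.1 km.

Circle about each station: (x + 9.4)² + (y − 20.8)² = 100.64²; (x − 35.8)² + (y − 122.6)² = 118.54²; (x + 115.7)² + (y − 153.4)² = 247.38².
Subtracting pairs of circle equations eliminates x²+y² and gives linear equations (the radical axes):
90.4 x + 203.6 y = 11868.08
-212.6 x + 265.2 y = -14671.40
Solving the 2×2 system: x ≈ 91.2, y ≈ 17.8 km.
Check against Station 1 (with the unrounded x, y): √((x + 9.4)²+(y − 20.8)²) = 100.65 ≈ 100.64 km. ✓

x ≈ 91.2 km, y ≈ 17.8 km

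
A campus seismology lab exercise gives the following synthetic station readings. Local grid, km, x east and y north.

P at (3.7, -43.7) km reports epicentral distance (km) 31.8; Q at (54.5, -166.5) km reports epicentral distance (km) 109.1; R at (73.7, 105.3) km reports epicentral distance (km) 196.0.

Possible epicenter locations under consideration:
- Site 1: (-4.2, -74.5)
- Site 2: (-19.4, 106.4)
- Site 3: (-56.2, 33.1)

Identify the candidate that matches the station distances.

For each candidate, compare |candidate − station| to the reported distance:
Site 1: residuals P 0.0, Q 0.0, R 0.0 → max 0.0 km
Site 2: residuals P 120.1, Q 173.6, R 102.9 → max 173.6 km
Site 3: residuals P 65.6, Q 119.1, R 47.4 → max 119.1 km
Only Site 1 has all residuals ≈ 0.

Site 1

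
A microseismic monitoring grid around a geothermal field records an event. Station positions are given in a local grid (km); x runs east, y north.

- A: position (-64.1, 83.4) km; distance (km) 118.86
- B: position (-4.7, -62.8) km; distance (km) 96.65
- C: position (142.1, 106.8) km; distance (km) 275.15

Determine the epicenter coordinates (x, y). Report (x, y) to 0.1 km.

x ≈ -96.0 km, y ≈ -31.1 km

Circle about each station: (x + 64.1)² + (y − 83.4)² = 118.86²; (x + 4.7)² + (y + 62.8)² = 96.65²; (x − 142.1)² + (y − 106.8)² = 275.15².
Subtracting the A equation from the B and C equations removes the quadratic terms:
118.8 x − 292.4 y = -2311.96
412.4 x + 46.8 y = -41045.54
Solving the 2×2 system: x ≈ -96.0, y ≈ -31.1 km.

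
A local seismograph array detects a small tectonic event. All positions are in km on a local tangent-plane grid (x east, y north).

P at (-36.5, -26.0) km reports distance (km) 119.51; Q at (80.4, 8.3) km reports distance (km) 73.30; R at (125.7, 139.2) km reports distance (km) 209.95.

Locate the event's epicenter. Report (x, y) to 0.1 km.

Circle about each station: (x + 36.5)² + (y + 26.0)² = 119.51²; (x − 80.4)² + (y − 8.3)² = 73.30²; (x − 125.7)² + (y − 139.2)² = 209.95².
Subtracting the P equation from the Q and R equations removes the quadratic terms:
233.8 x + 68.6 y = 13434.55
324.4 x + 330.4 y = 3372.52
Solving the 2×2 system: x ≈ 76.5, y ≈ -64.9 km.

76.5 km east, -64.9 km north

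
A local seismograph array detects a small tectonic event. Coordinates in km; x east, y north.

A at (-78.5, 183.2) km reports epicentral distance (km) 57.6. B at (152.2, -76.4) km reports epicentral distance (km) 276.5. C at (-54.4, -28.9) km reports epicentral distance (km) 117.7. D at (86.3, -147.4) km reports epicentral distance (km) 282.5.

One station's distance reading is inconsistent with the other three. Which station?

A

Solve using three stations at a time. Using B, C, D (subtract circle equations pairwise → linear system) gives (x, y) ≈ (-70.3, 87.7).
Distances from that point to each station vs reported:
  A: calculated 95.9 vs reported 57.6 → residual 38.3 km
  B: calculated 276.5 vs reported 276.5 → residual 0.0 km
  C: calculated 117.7 vs reported 117.7 → residual 0.0 km
  D: calculated 282.5 vs reported 282.5 → residual 0.0 km
B, C, D are mutually consistent (residuals ≈ 0); A is off by 38.3 km.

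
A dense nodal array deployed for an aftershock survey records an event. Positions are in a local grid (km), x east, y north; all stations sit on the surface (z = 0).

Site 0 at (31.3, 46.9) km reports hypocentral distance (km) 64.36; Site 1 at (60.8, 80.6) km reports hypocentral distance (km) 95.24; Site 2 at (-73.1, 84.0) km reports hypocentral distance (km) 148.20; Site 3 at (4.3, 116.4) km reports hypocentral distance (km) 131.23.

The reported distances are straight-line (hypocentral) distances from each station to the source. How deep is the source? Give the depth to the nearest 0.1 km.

Each station gives a sphere (x−x_i)² + (y−y_i)² + z² = d_i² (stations at z=0).
Subtracting the Site 0 sphere from Site 1 and Site 2: z² cancels, leaving linear equations in x and y:
59.0 x + 67.4 y = 2085.25
-208.8 x + 74.2 y = -8600.72
Solving: x ≈ 39.804, y ≈ -3.905 km (keep extra digits for the depth step; rounded: 39.8, -3.9).
Then from the Site 0 sphere: z² = 64.36² − (x − 31.3)² − (y − 46.9)² with x = 39.804, y = -3.905, so z ≈ 38.584 ≈ 38.6 km.

z ≈ 38.6 km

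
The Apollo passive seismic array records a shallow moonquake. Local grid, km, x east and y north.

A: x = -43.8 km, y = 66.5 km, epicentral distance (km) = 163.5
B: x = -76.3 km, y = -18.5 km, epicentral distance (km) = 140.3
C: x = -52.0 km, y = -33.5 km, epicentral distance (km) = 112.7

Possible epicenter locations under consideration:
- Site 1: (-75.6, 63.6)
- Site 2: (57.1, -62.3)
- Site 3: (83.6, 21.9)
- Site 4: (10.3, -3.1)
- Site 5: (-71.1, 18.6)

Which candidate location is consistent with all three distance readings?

For each candidate, compare |candidate − station| to the reported distance:
Site 1: residuals A 131.6, B 58.2, C 12.8 → max 131.6 km
Site 2: residuals A 0.1, B 0.1, C 0.1 → max 0.1 km
Site 3: residuals A 28.5, B 24.6, C 33.8 → max 33.8 km
Site 4: residuals A 75.3, B 52.3, C 43.4 → max 75.3 km
Site 5: residuals A 108.4, B 102.8, C 57.2 → max 108.4 km
Only Site 2 has all residuals ≈ 0.

Site 2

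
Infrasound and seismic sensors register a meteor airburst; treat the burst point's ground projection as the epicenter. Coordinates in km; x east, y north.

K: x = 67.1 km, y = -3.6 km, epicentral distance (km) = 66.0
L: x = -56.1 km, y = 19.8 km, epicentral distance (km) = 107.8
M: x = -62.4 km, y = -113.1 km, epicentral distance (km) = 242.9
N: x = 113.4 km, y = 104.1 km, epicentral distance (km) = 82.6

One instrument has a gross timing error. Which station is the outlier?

Solve using three stations at a time. Using K, L, N (subtract circle equations pairwise → linear system) gives (x, y) ≈ (44.5, 58.4).
Distances from that point to each station vs reported:
  K: calculated 66.0 vs reported 66.0 → residual 0.0 km
  L: calculated 107.8 vs reported 107.8 → residual 0.0 km
  M: calculated 202.2 vs reported 242.9 → residual 40.7 km
  N: calculated 82.6 vs reported 82.6 → residual 0.0 km
K, L, N are mutually consistent (residuals ≈ 0); M is off by 40.7 km.

M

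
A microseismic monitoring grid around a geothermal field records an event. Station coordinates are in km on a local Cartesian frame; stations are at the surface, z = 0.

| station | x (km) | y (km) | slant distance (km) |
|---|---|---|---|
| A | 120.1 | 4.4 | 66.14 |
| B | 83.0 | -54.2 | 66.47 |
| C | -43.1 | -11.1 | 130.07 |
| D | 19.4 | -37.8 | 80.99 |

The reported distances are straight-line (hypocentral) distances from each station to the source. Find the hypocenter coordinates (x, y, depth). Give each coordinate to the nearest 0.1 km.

Each station gives a sphere (x−x_i)² + (y−y_i)² + z² = d_i² (stations at z=0).
Subtracting the A sphere from B and C: z² cancels, leaving linear equations in x and y:
-74.2 x − 117.2 y = -4660.49
-326.4 x − 31.0 y = -25006.26
Solving: x ≈ 77.495, y ≈ -9.297 km (keep extra digits for the depth step; rounded: 77.5, -9.3).
Then from the A sphere: z² = 66.14² − (x − 120.1)² − (y − 4.4)² with x = 77.495, y = -9.297, so z ≈ 48.700 ≈ 48.7 km.

(77.5, -9.3, 48.7)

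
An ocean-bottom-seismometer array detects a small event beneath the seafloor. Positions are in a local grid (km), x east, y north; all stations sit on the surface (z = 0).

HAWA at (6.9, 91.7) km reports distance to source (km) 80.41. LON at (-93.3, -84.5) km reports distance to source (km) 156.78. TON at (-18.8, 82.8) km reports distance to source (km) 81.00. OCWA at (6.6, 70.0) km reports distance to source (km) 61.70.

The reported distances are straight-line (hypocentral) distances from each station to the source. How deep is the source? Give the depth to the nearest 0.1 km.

Each station gives a sphere (x−x_i)² + (y−y_i)² + z² = d_i² (stations at z=0).
Subtracting the HAWA sphere from LON and TON: z² cancels, leaving linear equations in x and y:
-200.4 x − 352.4 y = -10725.56
-51.4 x − 17.8 y = -1342.45
Solving: x ≈ 19.398, y ≈ 19.405 km (keep extra digits for the depth step; rounded: 19.4, 19.4).
Then from the HAWA sphere: z² = 80.41² − (x − 6.9)² − (y − 91.7)² with x = 19.398, y = 19.405, so z ≈ 32.909 ≈ 32.9 km.

depth ≈ 32.9 km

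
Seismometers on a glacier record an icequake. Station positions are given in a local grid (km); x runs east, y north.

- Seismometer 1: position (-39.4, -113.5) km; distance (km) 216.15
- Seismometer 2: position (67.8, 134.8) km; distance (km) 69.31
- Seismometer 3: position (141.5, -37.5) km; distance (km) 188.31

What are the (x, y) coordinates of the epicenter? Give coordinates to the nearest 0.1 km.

(9.7, 97.0)

Circle about each station: (x + 39.4)² + (y + 113.5)² = 216.15²; (x − 67.8)² + (y − 134.8)² = 69.31²; (x − 141.5)² + (y + 37.5)² = 188.31².
Subtracting pairs of circle equations eliminates x²+y² and gives linear equations (the radical axes):
214.4 x + 496.6 y = 50250.22
361.8 x + 152.0 y = 18254.06
Solving the 2×2 system: x ≈ 9.7, y ≈ 97.0 km.
Check against Seismometer 1 (with the unrounded x, y): √((x + 39.4)²+(y + 113.5)²) = 216.15 ≈ 216.15 km. ✓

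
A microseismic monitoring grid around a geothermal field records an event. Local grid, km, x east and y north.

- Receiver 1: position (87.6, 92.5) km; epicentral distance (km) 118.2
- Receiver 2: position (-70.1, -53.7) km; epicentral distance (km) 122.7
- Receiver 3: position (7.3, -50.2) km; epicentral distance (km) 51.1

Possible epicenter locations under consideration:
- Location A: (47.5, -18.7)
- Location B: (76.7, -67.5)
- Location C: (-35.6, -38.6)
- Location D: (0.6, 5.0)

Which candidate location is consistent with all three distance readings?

Location A

For each candidate, compare |candidate − station| to the reported distance:
Location A: residuals Receiver 1 0.0, Receiver 2 0.0, Receiver 3 0.0 → max 0.0 km
Location B: residuals Receiver 1 42.2, Receiver 2 24.7, Receiver 3 20.4 → max 42.2 km
Location C: residuals Receiver 1 61.7, Receiver 2 85.0, Receiver 3 6.7 → max 85.0 km
Location D: residuals Receiver 1 5.2, Receiver 2 30.8, Receiver 3 4.5 → max 30.8 km
Only Location A has all residuals ≈ 0.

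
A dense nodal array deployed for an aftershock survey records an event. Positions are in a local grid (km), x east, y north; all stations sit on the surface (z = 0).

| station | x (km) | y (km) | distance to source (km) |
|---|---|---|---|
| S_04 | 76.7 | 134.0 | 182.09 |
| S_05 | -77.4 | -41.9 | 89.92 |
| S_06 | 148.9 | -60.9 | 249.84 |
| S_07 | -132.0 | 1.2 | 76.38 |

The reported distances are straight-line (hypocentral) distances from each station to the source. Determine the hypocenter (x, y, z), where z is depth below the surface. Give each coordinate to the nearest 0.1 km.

Each station gives a sphere (x−x_i)² + (y−y_i)² + z² = d_i² (stations at z=0).
Subtracting the S_04 sphere from S_05 and S_06: z² cancels, leaving linear equations in x and y:
-308.2 x − 351.8 y = 8978.64
144.4 x − 389.8 y = -27222.13
Solving: x ≈ -76.500, y ≈ 41.497 km (keep extra digits for the depth step; rounded: -76.5, 41.5).
Then from the S_04 sphere: z² = 182.09² − (x − 76.7)² − (y − 134.0)² with x = -76.500, y = 41.497, so z ≈ 33.611 ≈ 33.6 km.
Check against S_07 (with the unrounded solution): distance 76.38 ≈ 76.38 km. ✓

x ≈ -76.5 km, y ≈ 41.5 km, depth ≈ 33.6 km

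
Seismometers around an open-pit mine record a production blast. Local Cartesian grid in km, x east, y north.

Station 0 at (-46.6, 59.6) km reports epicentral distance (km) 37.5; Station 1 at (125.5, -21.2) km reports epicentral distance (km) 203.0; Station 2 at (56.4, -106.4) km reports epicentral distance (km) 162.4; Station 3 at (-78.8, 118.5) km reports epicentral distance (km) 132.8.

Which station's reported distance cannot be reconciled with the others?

Station 0

Solve using three stations at a time. Using Station 1, Station 2, Station 3 (subtract circle equations pairwise → linear system) gives (x, y) ≈ (-77.4, -14.3).
Distances from that point to each station vs reported:
  Station 0: calculated 80.1 vs reported 37.5 → residual 42.6 km
  Station 1: calculated 203.0 vs reported 203.0 → residual 0.0 km
  Station 2: calculated 162.4 vs reported 162.4 → residual 0.0 km
  Station 3: calculated 132.8 vs reported 132.8 → residual 0.0 km
Station 1, Station 2, Station 3 are mutually consistent (residuals ≈ 0); Station 0 is off by 42.6 km.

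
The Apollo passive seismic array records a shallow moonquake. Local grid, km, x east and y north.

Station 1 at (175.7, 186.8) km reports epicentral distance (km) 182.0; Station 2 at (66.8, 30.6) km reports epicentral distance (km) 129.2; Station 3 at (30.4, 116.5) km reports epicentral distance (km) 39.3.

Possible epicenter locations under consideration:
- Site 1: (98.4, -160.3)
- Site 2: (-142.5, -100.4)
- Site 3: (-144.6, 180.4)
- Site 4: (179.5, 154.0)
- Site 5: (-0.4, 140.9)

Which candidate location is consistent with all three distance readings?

For each candidate, compare |candidate − station| to the reported distance:
Site 1: residuals Station 1 173.6, Station 2 64.3, Station 3 245.7 → max 245.7 km
Site 2: residuals Station 1 246.6, Station 2 117.7, Station 3 238.1 → max 246.6 km
Site 3: residuals Station 1 138.4, Station 2 129.9, Station 3 147.0 → max 147.0 km
Site 4: residuals Station 1 149.0, Station 2 37.9, Station 3 114.4 → max 149.0 km
Site 5: residuals Station 1 0.0, Station 2 0.0, Station 3 0.0 → max 0.0 km
Only Site 5 has all residuals ≈ 0.

Site 5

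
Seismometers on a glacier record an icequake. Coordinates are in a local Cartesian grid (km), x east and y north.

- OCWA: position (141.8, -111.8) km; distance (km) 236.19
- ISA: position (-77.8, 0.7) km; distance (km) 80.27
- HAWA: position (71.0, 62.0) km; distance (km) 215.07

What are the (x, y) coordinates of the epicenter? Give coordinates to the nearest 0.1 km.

Circle about each station: (x − 141.8)² + (y + 111.8)² = 236.19²; (x + 77.8)² + (y − 0.7)² = 80.27²; (x − 71.0)² + (y − 62.0)² = 215.07².
Subtracting pairs of circle equations eliminates x²+y² and gives linear equations (the radical axes):
-439.2 x + 225.0 y = 22789.29
-141.6 x + 347.6 y = -14190.87
Solving the 2×2 system: x ≈ -92.0, y ≈ -78.3 km.
Check against OCWA (with the unrounded x, y): √((x − 141.8)²+(y + 111.8)²) = 236.19 ≈ 236.19 km. ✓

(-92.0, -78.3)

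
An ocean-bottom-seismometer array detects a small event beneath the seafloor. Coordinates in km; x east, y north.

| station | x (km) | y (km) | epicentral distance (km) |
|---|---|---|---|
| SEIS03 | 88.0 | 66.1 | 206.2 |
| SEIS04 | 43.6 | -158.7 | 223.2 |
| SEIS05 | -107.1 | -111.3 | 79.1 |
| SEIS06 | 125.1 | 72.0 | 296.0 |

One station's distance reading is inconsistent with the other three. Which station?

Solve using three stations at a time. Using SEIS04, SEIS05, SEIS06 (subtract circle equations pairwise → linear system) gives (x, y) ≈ (-147.5, -43.4).
Distances from that point to each station vs reported:
  SEIS03: calculated 259.7 vs reported 206.2 → residual 53.5 km
  SEIS04: calculated 223.2 vs reported 223.2 → residual 0.0 km
  SEIS05: calculated 79.0 vs reported 79.1 → residual 0.1 km
  SEIS06: calculated 296.0 vs reported 296.0 → residual 0.0 km
SEIS04, SEIS05, SEIS06 are mutually consistent (residuals ≈ 0); SEIS03 is off by 53.5 km.

SEIS03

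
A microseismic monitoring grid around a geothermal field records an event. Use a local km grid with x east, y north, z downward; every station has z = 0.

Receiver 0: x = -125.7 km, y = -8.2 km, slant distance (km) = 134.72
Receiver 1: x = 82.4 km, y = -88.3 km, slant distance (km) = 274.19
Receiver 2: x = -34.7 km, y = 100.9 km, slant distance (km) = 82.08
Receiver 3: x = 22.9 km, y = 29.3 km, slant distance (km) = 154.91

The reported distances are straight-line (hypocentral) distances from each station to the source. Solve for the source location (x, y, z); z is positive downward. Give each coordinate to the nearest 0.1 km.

Each station gives a sphere (x−x_i)² + (y−y_i)² + z² = d_i² (stations at z=0).
Subtracting the Receiver 0 sphere from Receiver 1 and Receiver 2: z² cancels, leaving linear equations in x and y:
416.2 x − 160.2 y = -58311.76
182.0 x + 218.2 y = 6929.52
Solving: x ≈ -96.803, y ≈ 112.500 km (keep extra digits for the depth step; rounded: -96.8, 112.5).
Then from the Receiver 0 sphere: z² = 134.72² − (x + 125.7)² − (y + 8.2)² with x = -96.803, y = 112.500, so z ≈ 52.402 ≈ 52.4 km.
Check against Receiver 3 (with the unrounded solution): distance 154.91 ≈ 154.91 km. ✓

x ≈ -96.8 km, y ≈ 112.5 km, depth ≈ 52.4 km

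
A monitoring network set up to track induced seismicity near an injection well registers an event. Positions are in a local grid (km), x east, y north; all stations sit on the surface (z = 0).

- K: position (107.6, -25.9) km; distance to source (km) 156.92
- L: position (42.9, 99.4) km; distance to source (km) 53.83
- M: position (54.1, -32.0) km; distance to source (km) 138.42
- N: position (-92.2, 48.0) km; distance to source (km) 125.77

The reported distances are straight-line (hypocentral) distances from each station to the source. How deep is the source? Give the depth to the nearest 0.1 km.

Each station gives a sphere (x−x_i)² + (y−y_i)² + z² = d_i² (stations at z=0).
Subtracting the K sphere from L and M: z² cancels, leaving linear equations in x and y:
-129.4 x + 250.6 y = 21198.42
-107.0 x − 12.2 y = -2833.97
Solving: x ≈ 15.904, y ≈ 92.803 km (keep extra digits for the depth step; rounded: 15.9, 92.8).
Then from the K sphere: z² = 156.92² − (x − 107.6)² − (y + 25.9)² with x = 15.904, y = 92.803, so z ≈ 46.101 ≈ 46.1 km.
Check against N (with the unrounded solution): distance 125.77 ≈ 125.77 km. ✓

depth ≈ 46.1 km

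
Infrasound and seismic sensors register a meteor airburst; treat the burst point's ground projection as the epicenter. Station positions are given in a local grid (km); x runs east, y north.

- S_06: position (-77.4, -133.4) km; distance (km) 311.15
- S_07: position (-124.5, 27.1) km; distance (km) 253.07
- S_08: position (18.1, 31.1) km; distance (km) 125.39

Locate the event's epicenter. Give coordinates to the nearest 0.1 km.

113.9 km east, 112.0 km north

Circle about each station: (x + 77.4)² + (y + 133.4)² = 311.15²; (x + 124.5)² + (y − 27.1)² = 253.07²; (x − 18.1)² + (y − 31.1)² = 125.39².
Subtracting the S_06 equation from the S_07 and S_08 equations removes the quadratic terms:
-94.2 x + 321.0 y = 25218.24
191.0 x + 329.0 y = 58600.17
Solving the 2×2 system: x ≈ 113.9, y ≈ 112.0 km.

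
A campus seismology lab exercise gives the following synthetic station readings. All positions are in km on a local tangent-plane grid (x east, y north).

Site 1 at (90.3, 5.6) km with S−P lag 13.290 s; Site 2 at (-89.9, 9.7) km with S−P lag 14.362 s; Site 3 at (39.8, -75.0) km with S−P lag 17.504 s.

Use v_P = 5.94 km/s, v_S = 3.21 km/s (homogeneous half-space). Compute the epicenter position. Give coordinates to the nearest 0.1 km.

5.0 km east, 42.2 km north

Distance from S−P lag: d = Δt · v_P v_S / (v_P − v_S) = Δt · (5.94·3.21)/(5.94−3.21) ≈ 6.9844·Δt.
So d_Site 1 = 92.82, d_Site 2 = 100.31, d_Site 3 = 122.25 km.
Circle about each station: (x − 90.3)² + (y − 5.6)² = 92.82²; (x + 89.9)² + (y − 9.7)² = 100.31²; (x − 39.8)² + (y + 75.0)² = 122.25².
Subtracting the Site 1 equation from the Site 2 and Site 3 equations removes the quadratic terms:
-360.4 x + 8.2 y = -1455.89
-101.0 x − 161.2 y = -7305.92
Solving the 2×2 system: x ≈ 5.0, y ≈ 42.2 km.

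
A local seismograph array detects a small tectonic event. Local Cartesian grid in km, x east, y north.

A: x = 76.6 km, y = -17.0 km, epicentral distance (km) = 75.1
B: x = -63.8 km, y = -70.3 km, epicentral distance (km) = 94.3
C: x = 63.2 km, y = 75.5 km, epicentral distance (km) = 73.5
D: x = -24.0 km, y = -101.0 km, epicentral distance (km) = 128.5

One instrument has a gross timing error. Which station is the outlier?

B

Solve using three stations at a time. Using A, C, D (subtract circle equations pairwise → linear system) gives (x, y) ≈ (12.5, 22.2).
Distances from that point to each station vs reported:
  A: calculated 75.1 vs reported 75.1 → residual 0.0 km
  B: calculated 119.9 vs reported 94.3 → residual 25.6 km
  C: calculated 73.5 vs reported 73.5 → residual 0.0 km
  D: calculated 128.5 vs reported 128.5 → residual 0.0 km
A, C, D are mutually consistent (residuals ≈ 0); B is off by 25.6 km.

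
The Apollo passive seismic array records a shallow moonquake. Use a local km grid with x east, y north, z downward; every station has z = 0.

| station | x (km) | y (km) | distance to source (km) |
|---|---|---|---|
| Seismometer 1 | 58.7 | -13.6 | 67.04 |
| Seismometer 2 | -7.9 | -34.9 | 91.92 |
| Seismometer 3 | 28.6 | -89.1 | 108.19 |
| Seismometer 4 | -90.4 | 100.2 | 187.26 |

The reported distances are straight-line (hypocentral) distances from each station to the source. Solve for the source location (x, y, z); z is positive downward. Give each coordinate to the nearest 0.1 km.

x ≈ 49.2 km, y ≈ -5.8 km, depth ≈ 65.9 km

Each station gives a sphere (x−x_i)² + (y−y_i)² + z² = d_i² (stations at z=0).
Subtracting the Seismometer 1 sphere from Seismometer 2 and Seismometer 3: z² cancels, leaving linear equations in x and y:
-133.2 x − 42.6 y = -6305.15
-60.2 x − 151.0 y = -2084.59
Solving: x ≈ 49.193, y ≈ -5.807 km (keep extra digits for the depth step; rounded: 49.2, -5.8).
Then from the Seismometer 1 sphere: z² = 67.04² − (x − 58.7)² − (y + 13.6)² with x = 49.193, y = -5.807, so z ≈ 65.903 ≈ 65.9 km.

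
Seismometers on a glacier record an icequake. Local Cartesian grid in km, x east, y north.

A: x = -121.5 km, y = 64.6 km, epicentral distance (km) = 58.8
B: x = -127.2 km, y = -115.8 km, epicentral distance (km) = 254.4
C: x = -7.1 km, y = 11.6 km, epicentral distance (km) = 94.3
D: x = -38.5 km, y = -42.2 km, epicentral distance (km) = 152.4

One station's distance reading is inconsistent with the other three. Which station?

A

Solve using three stations at a time. Using B, C, D (subtract circle equations pairwise → linear system) gives (x, y) ≈ (-2.5, 106.1).
Distances from that point to each station vs reported:
  A: calculated 126.0 vs reported 58.8 → residual 67.2 km
  B: calculated 254.5 vs reported 254.4 → residual 0.1 km
  C: calculated 94.6 vs reported 94.3 → residual 0.3 km
  D: calculated 152.6 vs reported 152.4 → residual 0.2 km
B, C, D are mutually consistent (residuals ≈ 0); A is off by 67.2 km.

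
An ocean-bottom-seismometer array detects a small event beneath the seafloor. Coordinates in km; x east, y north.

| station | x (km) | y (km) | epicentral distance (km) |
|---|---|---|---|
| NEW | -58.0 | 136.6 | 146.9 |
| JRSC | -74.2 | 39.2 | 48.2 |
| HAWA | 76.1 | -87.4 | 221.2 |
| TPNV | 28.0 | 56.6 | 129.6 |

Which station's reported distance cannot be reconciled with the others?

Solve using three stations at a time. Using NEW, JRSC, TPNV (subtract circle equations pairwise → linear system) gives (x, y) ≈ (-84.4, -7.9).
Distances from that point to each station vs reported:
  NEW: calculated 146.9 vs reported 146.9 → residual 0.0 km
  JRSC: calculated 48.2 vs reported 48.2 → residual 0.0 km
  HAWA: calculated 179.1 vs reported 221.2 → residual 42.1 km
  TPNV: calculated 129.6 vs reported 129.6 → residual 0.0 km
NEW, JRSC, TPNV are mutually consistent (residuals ≈ 0); HAWA is off by 42.1 km.

HAWA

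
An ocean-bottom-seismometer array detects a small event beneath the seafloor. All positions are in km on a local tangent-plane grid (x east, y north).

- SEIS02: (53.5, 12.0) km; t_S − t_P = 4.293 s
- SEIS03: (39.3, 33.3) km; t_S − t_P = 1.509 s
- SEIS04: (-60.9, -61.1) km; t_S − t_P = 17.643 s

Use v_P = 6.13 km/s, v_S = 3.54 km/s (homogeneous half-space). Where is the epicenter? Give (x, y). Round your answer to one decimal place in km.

(41.2, 45.8)

Distance from S−P lag: d = Δt · v_P v_S / (v_P − v_S) = Δt · (6.13·3.54)/(6.13−3.54) ≈ 8.3785·Δt.
So d_SEIS02 = 35.97, d_SEIS03 = 12.64, d_SEIS04 = 147.82 km.
Circle about each station: (x − 53.5)² + (y − 12.0)² = 35.97²; (x − 39.3)² + (y − 33.3)² = 12.64²; (x + 60.9)² + (y + 61.1)² = 147.82².
Subtracting the SEIS02 equation from the SEIS03 and SEIS04 equations removes the quadratic terms:
-28.4 x + 42.6 y = 781.20
-228.8 x − 146.2 y = -16121.14
Solving the 2×2 system: x ≈ 41.2, y ≈ 45.8 km.
Check against SEIS02 (with the unrounded x, y): √((x − 53.5)²+(y − 12.0)²) = 35.97 ≈ 35.97 km. ✓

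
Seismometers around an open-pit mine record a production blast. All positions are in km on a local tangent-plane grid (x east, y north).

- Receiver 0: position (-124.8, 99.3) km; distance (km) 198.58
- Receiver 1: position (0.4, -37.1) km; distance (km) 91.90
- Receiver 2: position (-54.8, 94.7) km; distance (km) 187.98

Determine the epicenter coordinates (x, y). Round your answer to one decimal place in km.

Circle about each station: (x + 124.8)² + (y − 99.3)² = 198.58²; (x − 0.4)² + (y + 37.1)² = 91.90²; (x + 54.8)² + (y − 94.7)² = 187.98².
Subtracting the Receiver 0 equation from the Receiver 1 and Receiver 2 equations removes the quadratic terms:
250.4 x − 272.8 y = 6929.45
140.0 x − 9.2 y = -9366.86
Solving the 2×2 system: x ≈ -73.0, y ≈ -92.4 km.

x ≈ -73.0 km, y ≈ -92.4 km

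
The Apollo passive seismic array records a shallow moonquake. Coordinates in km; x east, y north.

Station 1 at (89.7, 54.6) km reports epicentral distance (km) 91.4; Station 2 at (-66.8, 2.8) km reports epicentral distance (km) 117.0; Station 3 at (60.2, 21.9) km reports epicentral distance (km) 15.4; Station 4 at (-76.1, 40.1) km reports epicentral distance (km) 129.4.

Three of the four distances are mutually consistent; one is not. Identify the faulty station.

Solve using three stations at a time. Using Station 2, Station 3, Station 4 (subtract circle equations pairwise → linear system) gives (x, y) ≈ (49.9, 10.7).
Distances from that point to each station vs reported:
  Station 1: calculated 59.2 vs reported 91.4 → residual 32.2 km
  Station 2: calculated 117.0 vs reported 117.0 → residual 0.0 km
  Station 3: calculated 15.2 vs reported 15.4 → residual 0.2 km
  Station 4: calculated 129.4 vs reported 129.4 → residual 0.0 km
Station 2, Station 3, Station 4 are mutually consistent (residuals ≈ 0); Station 1 is off by 32.2 km.

Station 1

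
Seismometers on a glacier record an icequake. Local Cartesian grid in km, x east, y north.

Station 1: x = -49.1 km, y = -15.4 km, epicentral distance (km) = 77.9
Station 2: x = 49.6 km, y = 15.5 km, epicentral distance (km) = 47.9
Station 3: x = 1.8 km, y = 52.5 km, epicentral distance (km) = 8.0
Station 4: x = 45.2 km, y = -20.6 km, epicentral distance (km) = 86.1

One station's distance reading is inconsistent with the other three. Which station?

Solve using three stations at a time. Using Station 1, Station 3, Station 4 (subtract circle equations pairwise → linear system) gives (x, y) ≈ (-5.4, 49.1).
Distances from that point to each station vs reported:
  Station 1: calculated 77.9 vs reported 77.9 → residual 0.0 km
  Station 2: calculated 64.4 vs reported 47.9 → residual 16.5 km
  Station 3: calculated 8.0 vs reported 8.0 → residual 0.0 km
  Station 4: calculated 86.1 vs reported 86.1 → residual 0.0 km
Station 1, Station 3, Station 4 are mutually consistent (residuals ≈ 0); Station 2 is off by 16.5 km.

Station 2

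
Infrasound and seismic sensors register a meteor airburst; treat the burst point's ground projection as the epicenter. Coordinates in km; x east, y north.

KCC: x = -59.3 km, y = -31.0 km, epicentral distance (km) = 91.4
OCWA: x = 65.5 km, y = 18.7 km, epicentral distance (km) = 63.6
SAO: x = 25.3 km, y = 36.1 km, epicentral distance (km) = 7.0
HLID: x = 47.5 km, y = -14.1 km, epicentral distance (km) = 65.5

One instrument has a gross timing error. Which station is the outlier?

SAO

Solve using three stations at a time. Using KCC, OCWA, HLID (subtract circle equations pairwise → linear system) gives (x, y) ≈ (4.0, 34.8).
Distances from that point to each station vs reported:
  KCC: calculated 91.4 vs reported 91.4 → residual 0.0 km
  OCWA: calculated 63.5 vs reported 63.6 → residual 0.1 km
  SAO: calculated 21.3 vs reported 7.0 → residual 14.3 km
  HLID: calculated 65.4 vs reported 65.5 → residual 0.1 km
KCC, OCWA, HLID are mutually consistent (residuals ≈ 0); SAO is off by 14.3 km.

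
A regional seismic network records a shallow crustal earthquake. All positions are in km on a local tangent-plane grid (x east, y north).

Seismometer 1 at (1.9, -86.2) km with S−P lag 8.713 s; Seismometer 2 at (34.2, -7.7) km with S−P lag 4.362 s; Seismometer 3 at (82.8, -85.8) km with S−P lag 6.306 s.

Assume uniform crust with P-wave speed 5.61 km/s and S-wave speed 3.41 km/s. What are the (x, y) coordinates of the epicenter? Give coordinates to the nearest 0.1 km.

x ≈ 59.0 km, y ≈ -36.4 km

Distance from S−P lag: d = Δt · v_P v_S / (v_P − v_S) = Δt · (5.61·3.41)/(5.61−3.41) ≈ 8.6955·Δt.
So d_Seismometer 1 = 75.76, d_Seismometer 2 = 37.93, d_Seismometer 3 = 54.83 km.
Circle about each station: (x − 1.9)² + (y + 86.2)² = 75.76²; (x − 34.2)² + (y + 7.7)² = 37.93²; (x − 82.8)² + (y + 85.8)² = 54.83².
Subtracting pairs of circle equations eliminates x²+y² and gives linear equations (the radical axes):
64.6 x + 157.0 y = -1904.23
161.8 x + 0.8 y = 9516.68
Solving the 2×2 system: x ≈ 59.0, y ≈ -36.4 km.
Check against Seismometer 1 (with the unrounded x, y): √((x − 1.9)²+(y + 86.2)²) = 75.76 ≈ 75.76 km. ✓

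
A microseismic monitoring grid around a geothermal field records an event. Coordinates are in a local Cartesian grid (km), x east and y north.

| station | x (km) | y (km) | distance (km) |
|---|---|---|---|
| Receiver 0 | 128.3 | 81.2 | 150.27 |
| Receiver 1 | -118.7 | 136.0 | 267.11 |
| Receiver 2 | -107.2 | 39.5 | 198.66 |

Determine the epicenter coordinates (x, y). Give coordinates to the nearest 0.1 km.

Circle about each station: (x − 128.3)² + (y − 81.2)² = 150.27²; (x + 118.7)² + (y − 136.0)² = 267.11²; (x + 107.2)² + (y − 39.5)² = 198.66².
Subtracting pairs of circle equations eliminates x²+y² and gives linear equations (the radical axes):
-494.0 x + 109.6 y = -39235.32
-471.0 x − 83.4 y = -26886.96
Solving the 2×2 system: x ≈ 67.0, y ≈ -56.0 km.

(67.0, -56.0)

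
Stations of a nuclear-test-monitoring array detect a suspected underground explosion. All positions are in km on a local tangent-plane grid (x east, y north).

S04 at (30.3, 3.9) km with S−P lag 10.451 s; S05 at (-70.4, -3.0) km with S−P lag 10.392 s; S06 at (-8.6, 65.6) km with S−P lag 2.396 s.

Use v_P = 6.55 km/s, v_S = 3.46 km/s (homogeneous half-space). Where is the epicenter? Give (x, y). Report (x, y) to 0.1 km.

Distance from S−P lag: d = Δt · v_P v_S / (v_P − v_S) = Δt · (6.55·3.46)/(6.55−3.46) ≈ 7.3343·Δt.
So d_S04 = 76.65, d_S05 = 76.22, d_S06 = 17.57 km.
Circle about each station: (x − 30.3)² + (y − 3.9)² = 76.65²; (x + 70.4)² + (y + 3.0)² = 76.22²; (x + 8.6)² + (y − 65.6)² = 17.57².
Subtracting the S04 equation from the S05 and S06 equations removes the quadratic terms:
-201.4 x − 13.8 y = 4097.59
-77.8 x + 123.4 y = 9010.54
Solving the 2×2 system: x ≈ -24.3, y ≈ 57.7 km.
Check against S04 (with the unrounded x, y): √((x − 30.3)²+(y − 3.9)²) = 76.65 ≈ 76.65 km. ✓

-24.3 km east, 57.7 km north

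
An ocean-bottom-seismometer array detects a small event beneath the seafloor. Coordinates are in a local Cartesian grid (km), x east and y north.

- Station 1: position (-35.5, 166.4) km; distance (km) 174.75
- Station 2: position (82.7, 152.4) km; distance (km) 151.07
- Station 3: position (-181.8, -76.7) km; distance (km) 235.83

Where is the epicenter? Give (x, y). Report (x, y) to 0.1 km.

38.3 km east, 8.0 km north

Circle about each station: (x + 35.5)² + (y − 166.4)² = 174.75²; (x − 82.7)² + (y − 152.4)² = 151.07²; (x + 181.8)² + (y + 76.7)² = 235.83².
Subtracting the Station 1 equation from the Station 2 and Station 3 equations removes the quadratic terms:
236.4 x − 28.0 y = 8831.26
-292.6 x − 486.2 y = -15093.31
Solving the 2×2 system: x ≈ 38.3, y ≈ 8.0 km.
Check against Station 1 (with the unrounded x, y): √((x + 35.5)²+(y − 166.4)²) = 174.76 ≈ 174.75 km. ✓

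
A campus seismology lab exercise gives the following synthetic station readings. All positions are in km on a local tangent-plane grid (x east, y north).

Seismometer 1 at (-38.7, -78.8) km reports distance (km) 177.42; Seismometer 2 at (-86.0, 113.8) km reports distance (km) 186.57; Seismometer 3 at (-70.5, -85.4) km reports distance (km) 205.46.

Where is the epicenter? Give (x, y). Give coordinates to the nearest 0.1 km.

Circle about each station: (x + 38.7)² + (y + 78.8)² = 177.42²; (x + 86.0)² + (y − 113.8)² = 186.57²; (x + 70.5)² + (y + 85.4)² = 205.46².
Subtracting pairs of circle equations eliminates x²+y² and gives linear equations (the radical axes):
-94.6 x + 385.2 y = 9308.80
-63.6 x − 13.2 y = -6179.68
Solving the 2×2 system: x ≈ 87.7, y ≈ 45.7 km.

x ≈ 87.7 km, y ≈ 45.7 km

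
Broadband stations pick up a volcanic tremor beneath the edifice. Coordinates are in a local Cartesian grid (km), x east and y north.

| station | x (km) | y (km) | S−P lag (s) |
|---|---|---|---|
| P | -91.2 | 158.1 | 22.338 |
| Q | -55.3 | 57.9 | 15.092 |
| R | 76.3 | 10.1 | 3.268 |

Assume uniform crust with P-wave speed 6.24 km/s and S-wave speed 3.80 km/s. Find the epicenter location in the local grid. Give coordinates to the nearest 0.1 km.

Distance from S−P lag: d = Δt · v_P v_S / (v_P − v_S) = Δt · (6.24·3.80)/(6.24−3.80) ≈ 9.7180·Δt.
So d_P = 217.08, d_Q = 146.66, d_R = 31.76 km.
Circle about each station: (x + 91.2)² + (y − 158.1)² = 217.08²; (x + 55.3)² + (y − 57.9)² = 146.66²; (x − 76.3)² + (y − 10.1)² = 31.76².
Subtracting pairs of circle equations eliminates x²+y² and gives linear equations (the radical axes):
71.8 x − 200.4 y = -1287.98
335.0 x − 296.0 y = 18725.68
Solving the 2×2 system: x ≈ 90.1, y ≈ 38.7 km.

90.1 km east, 38.7 km north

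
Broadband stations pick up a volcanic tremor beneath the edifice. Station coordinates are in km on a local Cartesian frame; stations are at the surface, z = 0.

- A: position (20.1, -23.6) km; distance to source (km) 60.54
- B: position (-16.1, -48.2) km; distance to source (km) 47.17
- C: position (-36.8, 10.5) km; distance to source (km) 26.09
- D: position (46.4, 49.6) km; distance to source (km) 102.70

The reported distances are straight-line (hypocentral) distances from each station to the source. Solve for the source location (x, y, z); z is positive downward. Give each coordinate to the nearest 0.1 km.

Each station gives a sphere (x−x_i)² + (y−y_i)² + z² = d_i² (stations at z=0).
Subtracting the A sphere from B and C: z² cancels, leaving linear equations in x and y:
-72.4 x − 49.2 y = 3061.56
-113.8 x + 68.2 y = 3487.92
Solving: x ≈ -36.103, y ≈ -9.100 km (keep extra digits for the depth step; rounded: -36.1, -9.1).
Then from the A sphere: z² = 60.54² − (x − 20.1)² − (y + 23.6)² with x = -36.103, y = -9.100, so z ≈ 17.207 ≈ 17.2 km.

(-36.1, -9.1, 17.2)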